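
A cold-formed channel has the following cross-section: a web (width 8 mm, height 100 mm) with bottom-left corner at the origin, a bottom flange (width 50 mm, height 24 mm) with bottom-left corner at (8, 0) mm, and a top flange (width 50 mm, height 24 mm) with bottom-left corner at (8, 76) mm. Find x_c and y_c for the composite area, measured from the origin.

x_c = 25.75 mm, y_c = 50.00 mm

web: A = 8 × 100 = 800.00, centroid at (4.00, 50.00).
bottom flange: A = 50 × 24 = 1200.00, centroid at (33.00, 12.00).
top flange: A = 50 × 24 = 1200.00, centroid at (33.00, 88.00).
ΣA = 3200.00 mm², ΣAx_c = 82400.00 mm³, ΣAy_c = 160000.00 mm³.
x_c = 82400.00/3200.00 = 25.75 mm; y_c = 160000.00/3200.00 = 50.00 mm.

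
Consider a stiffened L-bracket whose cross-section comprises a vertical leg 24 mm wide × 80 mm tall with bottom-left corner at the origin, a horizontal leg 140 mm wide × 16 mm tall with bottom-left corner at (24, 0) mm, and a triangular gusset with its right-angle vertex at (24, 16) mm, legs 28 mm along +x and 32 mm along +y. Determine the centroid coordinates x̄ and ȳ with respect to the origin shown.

Part | A | x̄ᵢ | ȳᵢ | A·x̄ᵢ | A·ȳᵢ
vertical leg | 1920.00 | 12.00 | 40.00 | 23040.00 | 76800.00
horizontal leg | 2240.00 | 94.00 | 8.00 | 210560.00 | 17920.00
gusset | 448.00 | 33.33 | 26.67 | 14933.33 | 11946.67
Σ | 4608.00 |  |  | 248533.33 | 106666.67
x̄ = 248533.33 / 4608.00 = 53.94 mm
ȳ = 106666.67 / 4608.00 = 23.15 mm

x̄ = 53.94 mm, ȳ = 23.15 mm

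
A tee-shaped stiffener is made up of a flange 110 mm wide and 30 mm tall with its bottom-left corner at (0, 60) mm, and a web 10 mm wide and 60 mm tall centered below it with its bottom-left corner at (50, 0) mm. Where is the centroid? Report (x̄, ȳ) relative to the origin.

web: A = 10 × 60 = 600.00, centroid at (55.00, 30.00).
flange: A = 110 × 30 = 3300.00, centroid at (55.00, 75.00).
ΣA = 3900.00 mm²
ΣAx̄ = (600.00)(55.00) + (3300.00)(55.00) = 214500.00 mm³
ΣAȳ = (600.00)(30.00) + (3300.00)(75.00) = 265500.00 mm³
x̄ = 214500.00 / 3900.00 = 55.00 mm
ȳ = 265500.00 / 3900.00 = 68.08 mm

x̄ = 55.00 mm, ȳ = 68.08 mm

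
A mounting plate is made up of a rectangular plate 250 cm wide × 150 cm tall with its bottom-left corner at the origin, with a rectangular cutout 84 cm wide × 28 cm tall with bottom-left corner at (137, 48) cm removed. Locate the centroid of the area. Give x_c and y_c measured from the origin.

x_c = 121.39 cm, y_c = 75.87 cm

plate: A = 250 × 150 = 37500.00, centroid at (125.00, 75.00).
hole: A = −(84 × 28) = -2352.00, centroid at (179.00, 62.00).
ΣA = 35148.00 cm², ΣAx_c = 4266492.00 cm³, ΣAy_c = 2666676.00 cm³.
x_c = 4266492.00/35148.00 = 121.39 cm; y_c = 2666676.00/35148.00 = 75.87 cm.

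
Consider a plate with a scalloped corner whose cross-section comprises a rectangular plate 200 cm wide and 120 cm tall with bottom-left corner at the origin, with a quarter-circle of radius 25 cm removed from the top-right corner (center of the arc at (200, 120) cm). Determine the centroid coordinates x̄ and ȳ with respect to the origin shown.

plate: A = 200 × 120 = 24000.00, centroid at (100.00, 60.00).
removed quarter-circle: A = −¼π·25² = -490.87, centroid at (189.39, 109.39).
ΣA = 23509.13 cm², ΣAx̄ = 2307033.56 cm³, ΣAȳ = 1386303.47 cm³.
x̄ = 2307033.56/23509.13 = 98.13 cm; ȳ = 1386303.47/23509.13 = 58.97 cm.

x̄ = 98.13 cm, ȳ = 58.97 cm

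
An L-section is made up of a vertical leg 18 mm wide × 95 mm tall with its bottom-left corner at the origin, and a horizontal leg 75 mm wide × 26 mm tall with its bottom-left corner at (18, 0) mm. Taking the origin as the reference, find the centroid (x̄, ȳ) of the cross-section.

x̄ = 33.77 mm, ȳ = 29.12 mm

vertical leg: A = 18 × 95 = 1710.00, centroid at (9.00, 47.50).
horizontal leg: A = 75 × 26 = 1950.00, centroid at (55.50, 13.00).
ΣA = 3660.00 mm², ΣAx̄ = 123615.00 mm³, ΣAȳ = 106575.00 mm³.
x̄ = 123615.00/3660.00 = 33.77 mm; ȳ = 106575.00/3660.00 = 29.12 mm.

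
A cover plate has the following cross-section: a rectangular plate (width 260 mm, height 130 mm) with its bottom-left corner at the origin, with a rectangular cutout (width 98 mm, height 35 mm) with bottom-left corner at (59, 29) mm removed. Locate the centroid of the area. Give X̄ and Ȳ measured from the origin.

Part | A | x̄ᵢ | ȳᵢ | A·x̄ᵢ | A·ȳᵢ
plate | 33800.00 | 130.00 | 65.00 | 4394000.00 | 2197000.00
hole | -3430.00 | 108.00 | 46.50 | -370440.00 | -159495.00
Σ | 30370.00 |  |  | 4023560.00 | 2037505.00
X̄ = 4023560.00 / 30370.00 = 132.48 mm
Ȳ = 2037505.00 / 30370.00 = 67.09 mm

X̄ = 132.48 mm, Ȳ = 67.09 mm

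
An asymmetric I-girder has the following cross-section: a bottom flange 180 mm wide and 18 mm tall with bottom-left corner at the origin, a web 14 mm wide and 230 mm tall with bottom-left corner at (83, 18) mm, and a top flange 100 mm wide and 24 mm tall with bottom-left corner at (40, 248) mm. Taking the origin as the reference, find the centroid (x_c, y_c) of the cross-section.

bottom flange: A = 180 × 18 = 3240.00, centroid at (90.00, 9.00).
web: A = 14 × 230 = 3220.00, centroid at (90.00, 133.00).
top flange: A = 100 × 24 = 2400.00, centroid at (90.00, 260.00).
ΣA = 8860.00 mm²
ΣAx_c = (3240.00)(90.00) + (3220.00)(90.00) + (2400.00)(90.00) = 797400.00 mm³
ΣAy_c = (3240.00)(9.00) + (3220.00)(133.00) + (2400.00)(260.00) = 1081420.00 mm³
x_c = 797400.00 / 8860.00 = 90.00 mm
y_c = 1081420.00 / 8860.00 = 122.06 mm

x_c = 90.00 mm, y_c = 122.06 mm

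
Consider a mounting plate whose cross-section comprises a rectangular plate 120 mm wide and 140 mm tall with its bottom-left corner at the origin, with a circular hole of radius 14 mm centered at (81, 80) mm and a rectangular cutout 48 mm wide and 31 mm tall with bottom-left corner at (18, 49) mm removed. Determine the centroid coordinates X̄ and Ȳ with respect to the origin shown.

Part | A | x̄ᵢ | ȳᵢ | A·x̄ᵢ | A·ȳᵢ
plate | 16800.00 | 60.00 | 70.00 | 1008000.00 | 1176000.00
hole 1 | -615.75 | 81.00 | 80.00 | -49875.92 | -49260.17
hole 2 | -1488.00 | 42.00 | 64.50 | -62496.00 | -95976.00
Σ | 14696.25 |  |  | 895628.08 | 1030763.83
X̄ = 895628.08 / 14696.25 = 60.94 mm
Ȳ = 1030763.83 / 14696.25 = 70.14 mm

X̄ = 60.94 mm, Ȳ = 70.14 mm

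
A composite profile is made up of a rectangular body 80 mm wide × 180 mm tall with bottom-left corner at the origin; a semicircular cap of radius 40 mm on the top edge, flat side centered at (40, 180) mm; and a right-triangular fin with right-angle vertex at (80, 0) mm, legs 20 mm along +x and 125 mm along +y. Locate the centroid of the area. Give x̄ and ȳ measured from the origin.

Part | A | x̄ᵢ | ȳᵢ | A·x̄ᵢ | A·ȳᵢ
rectangular body | 14400.00 | 40.00 | 90.00 | 576000.00 | 1296000.00
semicircular top | 2513.27 | 40.00 | 196.98 | 100530.96 | 495056.01
triangular fin | 1250.00 | 86.67 | 41.67 | 108333.33 | 52083.33
Σ | 18163.27 |  |  | 784864.30 | 1843139.34
x̄ = 784864.30 / 18163.27 = 43.21 mm
ȳ = 1843139.34 / 18163.27 = 101.48 mm

x̄ = 43.21 mm, ȳ = 101.48 mm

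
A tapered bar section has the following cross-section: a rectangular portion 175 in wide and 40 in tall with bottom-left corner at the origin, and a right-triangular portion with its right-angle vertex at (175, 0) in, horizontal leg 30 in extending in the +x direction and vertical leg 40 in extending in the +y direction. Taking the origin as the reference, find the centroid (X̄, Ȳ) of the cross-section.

X̄ = 95.20 in, Ȳ = 19.47 in

rectangular portion: A = 175 × 40 = 7000.00, centroid at (87.50, 20.00).
triangular portion: A = ½·30·40 = 600.00, centroid at (185.00, 13.33).
ΣA = 7600.00 in², ΣAX̄ = 723500.00 in³, ΣAȲ = 148000.00 in³.
X̄ = 723500.00/7600.00 = 95.20 in; Ȳ = 148000.00/7600.00 = 19.47 in.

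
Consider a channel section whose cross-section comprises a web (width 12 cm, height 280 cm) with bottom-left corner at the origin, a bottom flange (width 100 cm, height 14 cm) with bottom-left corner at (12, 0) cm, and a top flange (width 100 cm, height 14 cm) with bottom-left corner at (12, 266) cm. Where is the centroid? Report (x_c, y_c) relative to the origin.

Part | A | x̄ᵢ | ȳᵢ | A·x̄ᵢ | A·ȳᵢ
web | 3360.00 | 6.00 | 140.00 | 20160.00 | 470400.00
bottom flange | 1400.00 | 62.00 | 7.00 | 86800.00 | 9800.00
top flange | 1400.00 | 62.00 | 273.00 | 86800.00 | 382200.00
Σ | 6160.00 |  |  | 193760.00 | 862400.00
x_c = 193760.00 / 6160.00 = 31.45 cm
y_c = 862400.00 / 6160.00 = 140.00 cm

x_c = 31.45 cm, y_c = 140.00 cm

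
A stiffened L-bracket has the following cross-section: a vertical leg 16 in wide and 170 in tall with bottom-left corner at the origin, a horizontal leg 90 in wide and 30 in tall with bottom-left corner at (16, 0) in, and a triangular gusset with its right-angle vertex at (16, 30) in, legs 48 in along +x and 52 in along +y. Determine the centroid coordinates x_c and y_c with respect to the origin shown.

x_c = 33.95 in, y_c = 49.61 in

vertical leg: A = 16 × 170 = 2720.00, centroid at (8.00, 85.00).
horizontal leg: A = 90 × 30 = 2700.00, centroid at (61.00, 15.00).
gusset: A = ½·48·52 = 1248.00, centroid at (32.00, 47.33).
ΣA = 6668.00 in², ΣAx_c = 226396.00 in³, ΣAy_c = 330772.00 in³.
x_c = 226396.00/6668.00 = 33.95 in; y_c = 330772.00/6668.00 = 49.61 in.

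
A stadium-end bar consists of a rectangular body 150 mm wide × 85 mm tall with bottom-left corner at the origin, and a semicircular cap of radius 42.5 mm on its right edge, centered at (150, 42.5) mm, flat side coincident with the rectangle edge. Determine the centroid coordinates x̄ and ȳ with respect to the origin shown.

x̄ = 91.94 mm, ȳ = 42.50 mm

rectangular body: A = 150 × 85 = 12750.00, centroid at (75.00, 42.50).
semicircular end: A = ½π·42.5² = 2837.25, centroid at (168.04, 42.50).
ΣA = 15587.25 mm²
ΣAx̄ = (12750.00)(75.00) + (2837.25)(168.04) = 1433014.71 mm³
ΣAȳ = (12750.00)(42.50) + (2837.25)(42.50) = 662458.16 mm³
x̄ = 1433014.71 / 15587.25 = 91.94 mm
ȳ = 662458.16 / 15587.25 = 42.50 mm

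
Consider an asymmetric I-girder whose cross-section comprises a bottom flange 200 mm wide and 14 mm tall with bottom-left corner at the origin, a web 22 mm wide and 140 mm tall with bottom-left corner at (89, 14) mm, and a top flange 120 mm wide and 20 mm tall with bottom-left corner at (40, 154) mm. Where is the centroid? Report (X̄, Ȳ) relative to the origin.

X̄ = 100.00 mm, Ȳ = 81.15 mm

bottom flange: A = 200 × 14 = 2800.00, centroid at (100.00, 7.00).
web: A = 22 × 140 = 3080.00, centroid at (100.00, 84.00).
top flange: A = 120 × 20 = 2400.00, centroid at (100.00, 164.00).
ΣA = 8280.00 mm²
ΣAX̄ = (2800.00)(100.00) + (3080.00)(100.00) + (2400.00)(100.00) = 828000.00 mm³
ΣAȲ = (2800.00)(7.00) + (3080.00)(84.00) + (2400.00)(164.00) = 671920.00 mm³
X̄ = 828000.00 / 8280.00 = 100.00 mm
Ȳ = 671920.00 / 8280.00 = 81.15 mm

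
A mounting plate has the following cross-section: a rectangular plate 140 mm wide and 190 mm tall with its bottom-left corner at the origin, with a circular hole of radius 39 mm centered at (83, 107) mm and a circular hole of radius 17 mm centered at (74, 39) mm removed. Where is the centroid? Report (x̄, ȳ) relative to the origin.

plate: A = 140 × 190 = 26600.00, centroid at (70.00, 95.00).
hole 1: A = −π·39² = -4778.36, centroid at (83.00, 107.00).
hole 2: A = −π·17² = -907.92, centroid at (74.00, 39.00).
ΣA = 20913.72 mm², ΣAx̄ = 1398209.82 mm³, ΣAȳ = 1980306.33 mm³.
x̄ = 1398209.82/20913.72 = 66.86 mm; ȳ = 1980306.33/20913.72 = 94.69 mm.

x̄ = 66.86 mm, ȳ = 94.69 mm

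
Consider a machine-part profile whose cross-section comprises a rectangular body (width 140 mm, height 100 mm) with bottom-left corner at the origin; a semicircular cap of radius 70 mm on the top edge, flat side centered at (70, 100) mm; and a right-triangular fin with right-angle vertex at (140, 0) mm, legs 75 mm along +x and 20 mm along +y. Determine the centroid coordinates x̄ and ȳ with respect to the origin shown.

x̄ = 73.17 mm, ȳ = 75.88 mm

rectangular body: A = 140 × 100 = 14000.00, centroid at (70.00, 50.00).
semicircular top: A = ½π·70² = 7696.90, centroid at (70.00, 129.71).
triangular fin: A = ½·75·20 = 750.00, centroid at (165.00, 6.67).
ΣA = 22446.90 mm², ΣAx̄ = 1642533.14 mm³, ΣAȳ = 1703356.87 mm³.
x̄ = 1642533.14/22446.90 = 73.17 mm; ȳ = 1703356.87/22446.90 = 75.88 mm.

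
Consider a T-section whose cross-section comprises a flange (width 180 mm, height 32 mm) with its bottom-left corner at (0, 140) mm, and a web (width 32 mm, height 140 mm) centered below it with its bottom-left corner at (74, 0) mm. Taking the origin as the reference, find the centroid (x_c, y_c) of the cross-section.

web: A = 32 × 140 = 4480.00, centroid at (90.00, 70.00).
flange: A = 180 × 32 = 5760.00, centroid at (90.00, 156.00).
ΣA = 10240.00 mm², ΣAx_c = 921600.00 mm³, ΣAy_c = 1212160.00 mm³.
x_c = 921600.00/10240.00 = 90.00 mm; y_c = 1212160.00/10240.00 = 118.38 mm.

x_c = 90.00 mm, y_c = 118.38 mm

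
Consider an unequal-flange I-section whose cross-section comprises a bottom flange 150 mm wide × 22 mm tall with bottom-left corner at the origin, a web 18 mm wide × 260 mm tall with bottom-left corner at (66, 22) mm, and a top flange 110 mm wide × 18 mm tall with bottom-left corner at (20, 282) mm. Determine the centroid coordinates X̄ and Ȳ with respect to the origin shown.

bottom flange: A = 150 × 22 = 3300.00, centroid at (75.00, 11.00).
web: A = 18 × 260 = 4680.00, centroid at (75.00, 152.00).
top flange: A = 110 × 18 = 1980.00, centroid at (75.00, 291.00).
ΣA = 9960.00 mm², ΣAX̄ = 747000.00 mm³, ΣAȲ = 1323840.00 mm³.
X̄ = 747000.00/9960.00 = 75.00 mm; Ȳ = 1323840.00/9960.00 = 132.92 mm.

X̄ = 75.00 mm, Ȳ = 132.92 mm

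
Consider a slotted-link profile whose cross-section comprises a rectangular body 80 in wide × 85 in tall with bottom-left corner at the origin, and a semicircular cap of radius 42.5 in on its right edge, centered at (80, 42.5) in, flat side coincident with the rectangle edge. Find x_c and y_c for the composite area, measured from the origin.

x_c = 57.09 in, y_c = 42.50 in

rectangular body: A = 80 × 85 = 6800.00, centroid at (40.00, 42.50).
semicircular end: A = ½π·42.5² = 2837.25, centroid at (98.04, 42.50).
ΣA = 9637.25 in²
ΣAx_c = (6800.00)(40.00) + (2837.25)(98.04) = 550157.15 in³
ΣAy_c = (6800.00)(42.50) + (2837.25)(42.50) = 409583.16 in³
x_c = 550157.15 / 9637.25 = 57.09 in
y_c = 409583.16 / 9637.25 = 42.50 in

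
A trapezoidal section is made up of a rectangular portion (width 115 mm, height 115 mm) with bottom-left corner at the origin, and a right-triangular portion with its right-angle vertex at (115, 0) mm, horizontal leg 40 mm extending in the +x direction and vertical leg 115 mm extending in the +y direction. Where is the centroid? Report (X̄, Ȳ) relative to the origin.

X̄ = 67.99 mm, Ȳ = 54.66 mm

rectangular portion: A = 115 × 115 = 13225.00, centroid at (57.50, 57.50).
triangular portion: A = ½·40·115 = 2300.00, centroid at (128.33, 38.33).
ΣA = 15525.00 mm²
ΣAX̄ = (13225.00)(57.50) + (2300.00)(128.33) = 1055604.17 mm³
ΣAȲ = (13225.00)(57.50) + (2300.00)(38.33) = 848604.17 mm³
X̄ = 1055604.17 / 15525.00 = 67.99 mm
Ȳ = 848604.17 / 15525.00 = 54.66 mm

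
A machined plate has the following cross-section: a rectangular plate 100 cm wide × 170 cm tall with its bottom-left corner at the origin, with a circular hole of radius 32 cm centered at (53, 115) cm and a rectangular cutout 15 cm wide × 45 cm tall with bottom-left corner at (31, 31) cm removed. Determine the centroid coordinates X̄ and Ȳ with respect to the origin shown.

X̄ = 49.86 cm, Ȳ = 79.26 cm

Part | A | x̄ᵢ | ȳᵢ | A·x̄ᵢ | A·ȳᵢ
plate | 17000.00 | 50.00 | 85.00 | 850000.00 | 1445000.00
hole 1 | -3216.99 | 53.00 | 115.00 | -170500.52 | -369953.95
hole 2 | -675.00 | 38.50 | 53.50 | -25987.50 | -36112.50
Σ | 13108.01 |  |  | 653511.98 | 1038933.55
X̄ = 653511.98 / 13108.01 = 49.86 cm
Ȳ = 1038933.55 / 13108.01 = 79.26 cm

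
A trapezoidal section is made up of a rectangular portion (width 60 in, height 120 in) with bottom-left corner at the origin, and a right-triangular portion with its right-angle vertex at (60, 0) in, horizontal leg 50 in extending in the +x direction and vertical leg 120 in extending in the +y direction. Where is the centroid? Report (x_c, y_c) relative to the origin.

Part | A | x̄ᵢ | ȳᵢ | A·x̄ᵢ | A·ȳᵢ
rectangular portion | 7200.00 | 30.00 | 60.00 | 216000.00 | 432000.00
triangular portion | 3000.00 | 76.67 | 40.00 | 230000.00 | 120000.00
Σ | 10200.00 |  |  | 446000.00 | 552000.00
x_c = 446000.00 / 10200.00 = 43.73 in
y_c = 552000.00 / 10200.00 = 54.12 in

x_c = 43.73 in, y_c = 54.12 in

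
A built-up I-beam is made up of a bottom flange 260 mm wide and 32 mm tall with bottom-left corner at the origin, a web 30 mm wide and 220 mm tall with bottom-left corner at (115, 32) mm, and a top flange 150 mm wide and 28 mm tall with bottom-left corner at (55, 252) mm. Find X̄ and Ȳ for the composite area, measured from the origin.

bottom flange: A = 260 × 32 = 8320.00, centroid at (130.00, 16.00).
web: A = 30 × 220 = 6600.00, centroid at (130.00, 142.00).
top flange: A = 150 × 28 = 4200.00, centroid at (130.00, 266.00).
ΣA = 19120.00 mm²
ΣAX̄ = (8320.00)(130.00) + (6600.00)(130.00) + (4200.00)(130.00) = 2485600.00 mm³
ΣAȲ = (8320.00)(16.00) + (6600.00)(142.00) + (4200.00)(266.00) = 2187520.00 mm³
X̄ = 2485600.00 / 19120.00 = 130.00 mm
Ȳ = 2187520.00 / 19120.00 = 114.41 mm

X̄ = 130.00 mm, Ȳ = 114.41 mm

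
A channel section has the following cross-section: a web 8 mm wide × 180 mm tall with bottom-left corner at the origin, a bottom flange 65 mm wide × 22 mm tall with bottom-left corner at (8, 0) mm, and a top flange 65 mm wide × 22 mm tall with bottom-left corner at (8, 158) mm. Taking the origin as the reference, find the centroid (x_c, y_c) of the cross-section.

Part | A | x̄ᵢ | ȳᵢ | A·x̄ᵢ | A·ȳᵢ
web | 1440.00 | 4.00 | 90.00 | 5760.00 | 129600.00
bottom flange | 1430.00 | 40.50 | 11.00 | 57915.00 | 15730.00
top flange | 1430.00 | 40.50 | 169.00 | 57915.00 | 241670.00
Σ | 4300.00 |  |  | 121590.00 | 387000.00
x_c = 121590.00 / 4300.00 = 28.28 mm
y_c = 387000.00 / 4300.00 = 90.00 mm

x_c = 28.28 mm, y_c = 90.00 mm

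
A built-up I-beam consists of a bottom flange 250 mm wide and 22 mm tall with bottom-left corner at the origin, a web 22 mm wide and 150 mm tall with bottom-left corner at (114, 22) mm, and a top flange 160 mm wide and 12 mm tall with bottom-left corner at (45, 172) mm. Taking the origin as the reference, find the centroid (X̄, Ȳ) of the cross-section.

X̄ = 125.00 mm, Ȳ = 67.38 mm

bottom flange: A = 250 × 22 = 5500.00, centroid at (125.00, 11.00).
web: A = 22 × 150 = 3300.00, centroid at (125.00, 97.00).
top flange: A = 160 × 12 = 1920.00, centroid at (125.00, 178.00).
ΣA = 10720.00 mm²
ΣAX̄ = (5500.00)(125.00) + (3300.00)(125.00) + (1920.00)(125.00) = 1340000.00 mm³
ΣAȲ = (5500.00)(11.00) + (3300.00)(97.00) + (1920.00)(178.00) = 722360.00 mm³
X̄ = 1340000.00 / 10720.00 = 125.00 mm
Ȳ = 722360.00 / 10720.00 = 67.38 mm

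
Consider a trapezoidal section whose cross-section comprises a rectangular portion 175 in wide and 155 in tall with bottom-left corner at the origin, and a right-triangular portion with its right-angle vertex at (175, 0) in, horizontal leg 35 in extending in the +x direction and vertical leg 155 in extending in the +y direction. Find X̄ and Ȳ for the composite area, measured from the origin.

X̄ = 96.52 in, Ȳ = 75.15 in

rectangular portion: A = 175 × 155 = 27125.00, centroid at (87.50, 77.50).
triangular portion: A = ½·35·155 = 2712.50, centroid at (186.67, 51.67).
ΣA = 29837.50 in², ΣAX̄ = 2879770.83 in³, ΣAȲ = 2242333.33 in³.
X̄ = 2879770.83/29837.50 = 96.52 in; Ȳ = 2242333.33/29837.50 = 75.15 in.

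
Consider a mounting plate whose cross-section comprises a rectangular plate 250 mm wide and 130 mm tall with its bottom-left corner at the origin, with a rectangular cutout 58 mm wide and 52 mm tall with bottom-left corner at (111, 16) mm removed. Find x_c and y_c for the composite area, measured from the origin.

x_c = 123.47 mm, y_c = 67.35 mm

plate: A = 250 × 130 = 32500.00, centroid at (125.00, 65.00).
hole: A = −(58 × 52) = -3016.00, centroid at (140.00, 42.00).
ΣA = 29484.00 mm²
ΣAx_c = (32500.00)(125.00) + (-3016.00)(140.00) = 3640260.00 mm³
ΣAy_c = (32500.00)(65.00) + (-3016.00)(42.00) = 1985828.00 mm³
x_c = 3640260.00 / 29484.00 = 123.47 mm
y_c = 1985828.00 / 29484.00 = 67.35 mm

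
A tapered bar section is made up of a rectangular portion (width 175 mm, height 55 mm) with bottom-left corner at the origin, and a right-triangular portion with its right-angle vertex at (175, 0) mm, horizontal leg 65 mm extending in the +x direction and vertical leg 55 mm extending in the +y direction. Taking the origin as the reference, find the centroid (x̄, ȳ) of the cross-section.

rectangular portion: A = 175 × 55 = 9625.00, centroid at (87.50, 27.50).
triangular portion: A = ½·65·55 = 1787.50, centroid at (196.67, 18.33).
ΣA = 11412.50 mm²
ΣAx̄ = (9625.00)(87.50) + (1787.50)(196.67) = 1193729.17 mm³
ΣAȳ = (9625.00)(27.50) + (1787.50)(18.33) = 297458.33 mm³
x̄ = 1193729.17 / 11412.50 = 104.60 mm
ȳ = 297458.33 / 11412.50 = 26.06 mm

x̄ = 104.60 mm, ȳ = 26.06 mm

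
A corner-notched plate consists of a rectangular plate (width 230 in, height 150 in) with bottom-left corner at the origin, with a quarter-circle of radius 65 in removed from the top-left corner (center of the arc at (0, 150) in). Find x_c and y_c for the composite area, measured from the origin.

x_c = 124.30 in, y_c = 69.95 in

plate: A = 230 × 150 = 34500.00, centroid at (115.00, 75.00).
removed quarter-circle: A = −¼π·65² = -3318.31, centroid at (27.59, 122.41).
ΣA = 31181.69 in²
ΣAx_c = (34500.00)(115.00) + (-3318.31)(27.59) = 3875958.33 in³
ΣAy_c = (34500.00)(75.00) + (-3318.31)(122.41) = 2181295.58 in³
x_c = 3875958.33 / 31181.69 = 124.30 in
y_c = 2181295.58 / 31181.69 = 69.95 in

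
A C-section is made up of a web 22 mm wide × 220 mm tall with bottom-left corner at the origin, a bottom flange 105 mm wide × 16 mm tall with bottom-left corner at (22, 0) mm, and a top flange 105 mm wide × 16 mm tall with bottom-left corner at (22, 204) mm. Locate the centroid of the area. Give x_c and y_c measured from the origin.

web: A = 22 × 220 = 4840.00, centroid at (11.00, 110.00).
bottom flange: A = 105 × 16 = 1680.00, centroid at (74.50, 8.00).
top flange: A = 105 × 16 = 1680.00, centroid at (74.50, 212.00).
ΣA = 8200.00 mm², ΣAx_c = 303560.00 mm³, ΣAy_c = 902000.00 mm³.
x_c = 303560.00/8200.00 = 37.02 mm; y_c = 902000.00/8200.00 = 110.00 mm.

x_c = 37.02 mm, y_c = 110.00 mm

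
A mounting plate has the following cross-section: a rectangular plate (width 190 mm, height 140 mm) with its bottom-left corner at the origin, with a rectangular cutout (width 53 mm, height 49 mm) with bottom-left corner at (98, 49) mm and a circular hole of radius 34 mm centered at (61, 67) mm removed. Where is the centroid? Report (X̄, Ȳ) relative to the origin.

X̄ = 97.30 mm, Ȳ = 70.09 mm

Part | A | x̄ᵢ | ȳᵢ | A·x̄ᵢ | A·ȳᵢ
plate | 26600.00 | 95.00 | 70.00 | 2527000.00 | 1862000.00
hole 1 | -2597.00 | 124.50 | 73.50 | -323326.50 | -190879.50
hole 2 | -3631.68 | 61.00 | 67.00 | -221532.55 | -243322.63
Σ | 20371.32 |  |  | 1982140.95 | 1427797.87
X̄ = 1982140.95 / 20371.32 = 97.30 mm
Ȳ = 1427797.87 / 20371.32 = 70.09 mm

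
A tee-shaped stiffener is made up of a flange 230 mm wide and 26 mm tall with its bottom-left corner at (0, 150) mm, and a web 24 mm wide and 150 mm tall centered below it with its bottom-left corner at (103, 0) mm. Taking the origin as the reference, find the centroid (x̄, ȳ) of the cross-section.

web: A = 24 × 150 = 3600.00, centroid at (115.00, 75.00).
flange: A = 230 × 26 = 5980.00, centroid at (115.00, 163.00).
ΣA = 9580.00 mm², ΣAx̄ = 1101700.00 mm³, ΣAȳ = 1244740.00 mm³.
x̄ = 1101700.00/9580.00 = 115.00 mm; ȳ = 1244740.00/9580.00 = 129.93 mm.

x̄ = 115.00 mm, ȳ = 129.93 mm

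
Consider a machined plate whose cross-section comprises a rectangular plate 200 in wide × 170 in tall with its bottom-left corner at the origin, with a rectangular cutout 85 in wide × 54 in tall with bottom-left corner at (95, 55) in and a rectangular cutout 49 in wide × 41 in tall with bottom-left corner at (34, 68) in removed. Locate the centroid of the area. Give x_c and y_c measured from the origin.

x_c = 96.76 in, y_c = 85.25 in

plate: A = 200 × 170 = 34000.00, centroid at (100.00, 85.00).
hole 1: A = −(85 × 54) = -4590.00, centroid at (137.50, 82.00).
hole 2: A = −(49 × 41) = -2009.00, centroid at (58.50, 88.50).
ΣA = 27401.00 in²
ΣAx_c = (34000.00)(100.00) + (-4590.00)(137.50) + (-2009.00)(58.50) = 2651348.50 in³
ΣAy_c = (34000.00)(85.00) + (-4590.00)(82.00) + (-2009.00)(88.50) = 2335823.50 in³
x_c = 2651348.50 / 27401.00 = 96.76 in
y_c = 2335823.50 / 27401.00 = 85.25 in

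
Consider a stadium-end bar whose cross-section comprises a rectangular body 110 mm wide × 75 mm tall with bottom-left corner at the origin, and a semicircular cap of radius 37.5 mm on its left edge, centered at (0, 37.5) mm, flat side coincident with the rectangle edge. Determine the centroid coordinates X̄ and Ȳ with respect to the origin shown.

X̄ = 40.02 mm, Ȳ = 37.50 mm

Part | A | x̄ᵢ | ȳᵢ | A·x̄ᵢ | A·ȳᵢ
rectangular body | 8250.00 | 55.00 | 37.50 | 453750.00 | 309375.00
semicircular end | 2208.93 | -15.92 | 37.50 | -35156.25 | 82834.96
Σ | 10458.93 |  |  | 418593.75 | 392209.96
X̄ = 418593.75 / 10458.93 = 40.02 mm
Ȳ = 392209.96 / 10458.93 = 37.50 mm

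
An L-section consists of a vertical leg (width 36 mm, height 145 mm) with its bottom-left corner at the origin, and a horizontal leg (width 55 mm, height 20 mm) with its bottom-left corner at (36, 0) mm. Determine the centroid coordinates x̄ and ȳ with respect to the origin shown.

vertical leg: A = 36 × 145 = 5220.00, centroid at (18.00, 72.50).
horizontal leg: A = 55 × 20 = 1100.00, centroid at (63.50, 10.00).
ΣA = 6320.00 mm²
ΣAx̄ = (5220.00)(18.00) + (1100.00)(63.50) = 163810.00 mm³
ΣAȳ = (5220.00)(72.50) + (1100.00)(10.00) = 389450.00 mm³
x̄ = 163810.00 / 6320.00 = 25.92 mm
ȳ = 389450.00 / 6320.00 = 61.62 mm

x̄ = 25.92 mm, ȳ = 61.62 mm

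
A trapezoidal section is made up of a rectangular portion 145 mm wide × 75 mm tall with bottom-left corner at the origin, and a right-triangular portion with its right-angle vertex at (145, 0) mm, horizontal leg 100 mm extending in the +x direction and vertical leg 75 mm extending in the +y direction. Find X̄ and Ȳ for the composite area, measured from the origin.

rectangular portion: A = 145 × 75 = 10875.00, centroid at (72.50, 37.50).
triangular portion: A = ½·100·75 = 3750.00, centroid at (178.33, 25.00).
ΣA = 14625.00 mm², ΣAX̄ = 1457187.50 mm³, ΣAȲ = 501562.50 mm³.
X̄ = 1457187.50/14625.00 = 99.64 mm; Ȳ = 501562.50/14625.00 = 34.29 mm.

X̄ = 99.64 mm, Ȳ = 34.29 mm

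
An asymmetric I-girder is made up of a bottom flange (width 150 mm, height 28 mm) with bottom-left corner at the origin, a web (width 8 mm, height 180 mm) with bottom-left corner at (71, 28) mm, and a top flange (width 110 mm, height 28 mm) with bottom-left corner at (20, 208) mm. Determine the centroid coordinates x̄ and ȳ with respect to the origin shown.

x̄ = 75.00 mm, ȳ = 104.64 mm

Part | A | x̄ᵢ | ȳᵢ | A·x̄ᵢ | A·ȳᵢ
bottom flange | 4200.00 | 75.00 | 14.00 | 315000.00 | 58800.00
web | 1440.00 | 75.00 | 118.00 | 108000.00 | 169920.00
top flange | 3080.00 | 75.00 | 222.00 | 231000.00 | 683760.00
Σ | 8720.00 |  |  | 654000.00 | 912480.00
x̄ = 654000.00 / 8720.00 = 75.00 mm
ȳ = 912480.00 / 8720.00 = 104.64 mm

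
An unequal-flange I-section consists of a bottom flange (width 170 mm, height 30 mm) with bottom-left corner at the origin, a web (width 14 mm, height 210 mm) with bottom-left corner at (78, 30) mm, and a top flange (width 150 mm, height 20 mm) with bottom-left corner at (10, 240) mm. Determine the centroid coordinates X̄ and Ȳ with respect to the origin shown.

X̄ = 85.00 mm, Ȳ = 110.82 mm

bottom flange: A = 170 × 30 = 5100.00, centroid at (85.00, 15.00).
web: A = 14 × 210 = 2940.00, centroid at (85.00, 135.00).
top flange: A = 150 × 20 = 3000.00, centroid at (85.00, 250.00).
ΣA = 11040.00 mm², ΣAX̄ = 938400.00 mm³, ΣAȲ = 1223400.00 mm³.
X̄ = 938400.00/11040.00 = 85.00 mm; Ȳ = 1223400.00/11040.00 = 110.82 mm.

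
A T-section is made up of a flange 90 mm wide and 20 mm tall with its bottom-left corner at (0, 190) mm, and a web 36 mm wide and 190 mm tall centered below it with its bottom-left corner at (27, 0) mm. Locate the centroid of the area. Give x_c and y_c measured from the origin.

Part | A | x̄ᵢ | ȳᵢ | A·x̄ᵢ | A·ȳᵢ
web | 6840.00 | 45.00 | 95.00 | 307800.00 | 649800.00
flange | 1800.00 | 45.00 | 200.00 | 81000.00 | 360000.00
Σ | 8640.00 |  |  | 388800.00 | 1009800.00
x_c = 388800.00 / 8640.00 = 45.00 mm
y_c = 1009800.00 / 8640.00 = 116.88 mm

x_c = 45.00 mm, y_c = 116.88 mm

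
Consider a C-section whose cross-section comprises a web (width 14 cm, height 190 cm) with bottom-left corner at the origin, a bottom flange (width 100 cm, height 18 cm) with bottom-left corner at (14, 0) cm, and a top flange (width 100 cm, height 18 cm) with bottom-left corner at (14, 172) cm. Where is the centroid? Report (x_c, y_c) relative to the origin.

x_c = 39.78 cm, y_c = 95.00 cm

web: A = 14 × 190 = 2660.00, centroid at (7.00, 95.00).
bottom flange: A = 100 × 18 = 1800.00, centroid at (64.00, 9.00).
top flange: A = 100 × 18 = 1800.00, centroid at (64.00, 181.00).
ΣA = 6260.00 cm², ΣAx_c = 249020.00 cm³, ΣAy_c = 594700.00 cm³.
x_c = 249020.00/6260.00 = 39.78 cm; y_c = 594700.00/6260.00 = 95.00 cm.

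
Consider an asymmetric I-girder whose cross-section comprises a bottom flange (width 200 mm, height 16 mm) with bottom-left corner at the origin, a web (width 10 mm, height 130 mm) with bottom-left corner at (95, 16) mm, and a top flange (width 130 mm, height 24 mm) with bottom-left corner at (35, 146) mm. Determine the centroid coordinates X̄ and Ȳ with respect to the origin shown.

bottom flange: A = 200 × 16 = 3200.00, centroid at (100.00, 8.00).
web: A = 10 × 130 = 1300.00, centroid at (100.00, 81.00).
top flange: A = 130 × 24 = 3120.00, centroid at (100.00, 158.00).
ΣA = 7620.00 mm², ΣAX̄ = 762000.00 mm³, ΣAȲ = 623860.00 mm³.
X̄ = 762000.00/7620.00 = 100.00 mm; Ȳ = 623860.00/7620.00 = 81.87 mm.

X̄ = 100.00 mm, Ȳ = 81.87 mm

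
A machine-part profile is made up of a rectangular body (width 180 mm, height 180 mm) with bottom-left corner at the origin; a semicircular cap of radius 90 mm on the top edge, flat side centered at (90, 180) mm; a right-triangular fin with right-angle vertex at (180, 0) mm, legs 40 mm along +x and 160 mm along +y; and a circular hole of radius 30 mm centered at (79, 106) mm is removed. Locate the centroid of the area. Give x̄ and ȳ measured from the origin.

rectangular body: A = 180 × 180 = 32400.00, centroid at (90.00, 90.00).
semicircular top: A = ½π·90² = 12723.45, centroid at (90.00, 218.20).
triangular fin: A = ½·40·160 = 3200.00, centroid at (193.33, 53.33).
hole: A = −π·30² = -2827.43, centroid at (79.00, 106.00).
ΣA = 45496.02 mm², ΣAx̄ = 4456409.95 mm³, ΣAȳ = 5563179.77 mm³.
x̄ = 4456409.95/45496.02 = 97.95 mm; ȳ = 5563179.77/45496.02 = 122.28 mm.

x̄ = 97.95 mm, ȳ = 122.28 mm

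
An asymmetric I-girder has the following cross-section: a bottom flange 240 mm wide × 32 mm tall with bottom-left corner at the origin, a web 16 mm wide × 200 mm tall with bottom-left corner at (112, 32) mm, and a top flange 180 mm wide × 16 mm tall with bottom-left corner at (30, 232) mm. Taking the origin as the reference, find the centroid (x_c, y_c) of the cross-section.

x_c = 120.00 mm, y_c = 89.86 mm

bottom flange: A = 240 × 32 = 7680.00, centroid at (120.00, 16.00).
web: A = 16 × 200 = 3200.00, centroid at (120.00, 132.00).
top flange: A = 180 × 16 = 2880.00, centroid at (120.00, 240.00).
ΣA = 13760.00 mm²
ΣAx_c = (7680.00)(120.00) + (3200.00)(120.00) + (2880.00)(120.00) = 1651200.00 mm³
ΣAy_c = (7680.00)(16.00) + (3200.00)(132.00) + (2880.00)(240.00) = 1236480.00 mm³
x_c = 1651200.00 / 13760.00 = 120.00 mm
y_c = 1236480.00 / 13760.00 = 89.86 mm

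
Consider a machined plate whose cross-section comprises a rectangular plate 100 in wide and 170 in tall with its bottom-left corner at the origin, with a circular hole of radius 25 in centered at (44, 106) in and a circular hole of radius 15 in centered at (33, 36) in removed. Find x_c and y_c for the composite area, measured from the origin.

x_c = 51.66 in, y_c = 84.54 in

plate: A = 100 × 170 = 17000.00, centroid at (50.00, 85.00).
hole 1: A = −π·25² = -1963.50, centroid at (44.00, 106.00).
hole 2: A = −π·15² = -706.86, centroid at (33.00, 36.00).
ΣA = 14329.65 in², ΣAx_c = 740279.88 in³, ΣAy_c = 1211422.59 in³.
x_c = 740279.88/14329.65 = 51.66 in; y_c = 1211422.59/14329.65 = 84.54 in.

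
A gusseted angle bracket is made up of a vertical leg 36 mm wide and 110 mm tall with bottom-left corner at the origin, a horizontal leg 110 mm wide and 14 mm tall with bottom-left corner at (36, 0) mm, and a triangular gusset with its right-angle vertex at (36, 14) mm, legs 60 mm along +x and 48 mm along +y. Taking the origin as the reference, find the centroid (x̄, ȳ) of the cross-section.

Part | A | x̄ᵢ | ȳᵢ | A·x̄ᵢ | A·ȳᵢ
vertical leg | 3960.00 | 18.00 | 55.00 | 71280.00 | 217800.00
horizontal leg | 1540.00 | 91.00 | 7.00 | 140140.00 | 10780.00
gusset | 1440.00 | 56.00 | 30.00 | 80640.00 | 43200.00
Σ | 6940.00 |  |  | 292060.00 | 271780.00
x̄ = 292060.00 / 6940.00 = 42.08 mm
ȳ = 271780.00 / 6940.00 = 39.16 mm

x̄ = 42.08 mm, ȳ = 39.16 mm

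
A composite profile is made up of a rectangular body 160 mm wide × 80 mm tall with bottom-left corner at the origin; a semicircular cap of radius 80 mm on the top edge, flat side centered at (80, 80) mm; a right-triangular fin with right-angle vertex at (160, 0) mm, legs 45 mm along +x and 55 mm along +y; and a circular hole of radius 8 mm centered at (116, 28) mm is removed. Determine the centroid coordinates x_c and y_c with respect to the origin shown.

rectangular body: A = 160 × 80 = 12800.00, centroid at (80.00, 40.00).
semicircular top: A = ½π·80² = 10053.10, centroid at (80.00, 113.95).
triangular fin: A = ½·45·55 = 1237.50, centroid at (175.00, 18.33).
hole: A = −π·8² = -201.06, centroid at (116.00, 28.00).
ΣA = 23889.53 mm², ΣAx_c = 2021487.04 mm³, ΣAy_c = 1674638.82 mm³.
x_c = 2021487.04/23889.53 = 84.62 mm; y_c = 1674638.82/23889.53 = 70.10 mm.

x_c = 84.62 mm, y_c = 70.10 mm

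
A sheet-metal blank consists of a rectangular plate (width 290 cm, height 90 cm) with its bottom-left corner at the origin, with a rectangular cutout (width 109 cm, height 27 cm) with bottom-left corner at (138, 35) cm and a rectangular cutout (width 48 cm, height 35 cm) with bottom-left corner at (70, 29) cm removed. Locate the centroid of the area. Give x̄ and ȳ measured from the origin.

x̄ = 142.48 cm, ȳ = 44.40 cm

plate: A = 290 × 90 = 26100.00, centroid at (145.00, 45.00).
hole 1: A = −(109 × 27) = -2943.00, centroid at (192.50, 48.50).
hole 2: A = −(48 × 35) = -1680.00, centroid at (94.00, 46.50).
ΣA = 21477.00 cm²
ΣAx̄ = (26100.00)(145.00) + (-2943.00)(192.50) + (-1680.00)(94.00) = 3060052.50 cm³
ΣAȳ = (26100.00)(45.00) + (-2943.00)(48.50) + (-1680.00)(46.50) = 953644.50 cm³
x̄ = 3060052.50 / 21477.00 = 142.48 cm
ȳ = 953644.50 / 21477.00 = 44.40 cm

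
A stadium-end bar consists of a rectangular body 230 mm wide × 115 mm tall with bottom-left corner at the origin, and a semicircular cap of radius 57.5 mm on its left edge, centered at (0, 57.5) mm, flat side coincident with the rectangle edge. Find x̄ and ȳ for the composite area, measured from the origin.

rectangular body: A = 230 × 115 = 26450.00, centroid at (115.00, 57.50).
semicircular end: A = ½π·57.5² = 5193.45, centroid at (-24.40, 57.50).
ΣA = 31643.45 mm²
ΣAx̄ = (26450.00)(115.00) + (5193.45)(-24.40) = 2915010.42 mm³
ΣAȳ = (26450.00)(57.50) + (5193.45)(57.50) = 1819498.11 mm³
x̄ = 2915010.42 / 31643.45 = 92.12 mm
ȳ = 1819498.11 / 31643.45 = 57.50 mm

x̄ = 92.12 mm, ȳ = 57.50 mm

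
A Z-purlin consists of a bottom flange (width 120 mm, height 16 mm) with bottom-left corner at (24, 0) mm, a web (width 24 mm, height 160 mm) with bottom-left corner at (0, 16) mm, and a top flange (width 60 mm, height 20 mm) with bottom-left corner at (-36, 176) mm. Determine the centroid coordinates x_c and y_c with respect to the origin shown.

bottom flange: A = 120 × 16 = 1920.00, centroid at (84.00, 8.00).
web: A = 24 × 160 = 3840.00, centroid at (12.00, 96.00).
top flange: A = 60 × 20 = 1200.00, centroid at (-6.00, 186.00).
ΣA = 6960.00 mm², ΣAx_c = 200160.00 mm³, ΣAy_c = 607200.00 mm³.
x_c = 200160.00/6960.00 = 28.76 mm; y_c = 607200.00/6960.00 = 87.24 mm.

x_c = 28.76 mm, y_c = 87.24 mm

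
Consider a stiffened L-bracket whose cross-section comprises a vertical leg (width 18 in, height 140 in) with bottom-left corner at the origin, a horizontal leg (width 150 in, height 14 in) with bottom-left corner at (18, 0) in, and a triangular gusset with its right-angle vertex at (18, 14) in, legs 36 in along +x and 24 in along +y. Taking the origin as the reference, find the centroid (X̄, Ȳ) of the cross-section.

X̄ = 45.71 in, Ȳ = 39.71 in

vertical leg: A = 18 × 140 = 2520.00, centroid at (9.00, 70.00).
horizontal leg: A = 150 × 14 = 2100.00, centroid at (93.00, 7.00).
gusset: A = ½·36·24 = 432.00, centroid at (30.00, 22.00).
ΣA = 5052.00 in², ΣAX̄ = 230940.00 in³, ΣAȲ = 200604.00 in³.
X̄ = 230940.00/5052.00 = 45.71 in; Ȳ = 200604.00/5052.00 = 39.71 in.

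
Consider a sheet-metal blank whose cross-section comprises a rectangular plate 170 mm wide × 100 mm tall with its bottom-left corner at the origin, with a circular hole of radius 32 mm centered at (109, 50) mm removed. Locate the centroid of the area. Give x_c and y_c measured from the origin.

x_c = 79.40 mm, y_c = 50.00 mm

plate: A = 170 × 100 = 17000.00, centroid at (85.00, 50.00).
hole: A = −π·32² = -3216.99, centroid at (109.00, 50.00).
ΣA = 13783.01 mm²
ΣAx_c = (17000.00)(85.00) + (-3216.99)(109.00) = 1094347.99 mm³
ΣAy_c = (17000.00)(50.00) + (-3216.99)(50.00) = 689150.46 mm³
x_c = 1094347.99 / 13783.01 = 79.40 mm
y_c = 689150.46 / 13783.01 = 50.00 mm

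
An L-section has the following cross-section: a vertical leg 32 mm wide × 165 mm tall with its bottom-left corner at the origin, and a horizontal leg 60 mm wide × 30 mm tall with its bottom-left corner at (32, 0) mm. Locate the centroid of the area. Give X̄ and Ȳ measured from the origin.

X̄ = 27.69 mm, Ȳ = 65.34 mm

Part | A | x̄ᵢ | ȳᵢ | A·x̄ᵢ | A·ȳᵢ
vertical leg | 5280.00 | 16.00 | 82.50 | 84480.00 | 435600.00
horizontal leg | 1800.00 | 62.00 | 15.00 | 111600.00 | 27000.00
Σ | 7080.00 |  |  | 196080.00 | 462600.00
X̄ = 196080.00 / 7080.00 = 27.69 mm
Ȳ = 462600.00 / 7080.00 = 65.34 mm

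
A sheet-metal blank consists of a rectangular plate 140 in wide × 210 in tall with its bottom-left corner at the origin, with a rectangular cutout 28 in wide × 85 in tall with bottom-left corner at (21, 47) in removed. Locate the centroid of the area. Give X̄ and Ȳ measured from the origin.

X̄ = 73.08 in, Ȳ = 106.37 in

plate: A = 140 × 210 = 29400.00, centroid at (70.00, 105.00).
hole: A = −(28 × 85) = -2380.00, centroid at (35.00, 89.50).
ΣA = 27020.00 in²
ΣAX̄ = (29400.00)(70.00) + (-2380.00)(35.00) = 1974700.00 in³
ΣAȲ = (29400.00)(105.00) + (-2380.00)(89.50) = 2873990.00 in³
X̄ = 1974700.00 / 27020.00 = 73.08 in
Ȳ = 2873990.00 / 27020.00 = 106.37 in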